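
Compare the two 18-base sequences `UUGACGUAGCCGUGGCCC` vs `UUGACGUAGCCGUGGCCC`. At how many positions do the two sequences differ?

0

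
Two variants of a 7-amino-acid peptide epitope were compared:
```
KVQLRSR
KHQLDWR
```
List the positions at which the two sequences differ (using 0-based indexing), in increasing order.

1, 4, 5

Differences at position 1 (V→H), position 4 (R→D), position 5 (S→W).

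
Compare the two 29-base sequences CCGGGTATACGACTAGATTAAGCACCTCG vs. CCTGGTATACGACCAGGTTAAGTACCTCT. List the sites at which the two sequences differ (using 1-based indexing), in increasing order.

Scanning 1-based: 3: G/T; 14: T/C; 17: A/G; 23: C/T; 29: G/T.

3, 14, 17, 23, 29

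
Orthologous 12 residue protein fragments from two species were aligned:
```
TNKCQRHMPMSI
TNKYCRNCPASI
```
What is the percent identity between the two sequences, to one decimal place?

58.3%

Mismatches at positions 4, 5, 7, 8, 10 (1-based): 5 of 12.
Identical positions: 7/12 = 58.33% → 58.3%.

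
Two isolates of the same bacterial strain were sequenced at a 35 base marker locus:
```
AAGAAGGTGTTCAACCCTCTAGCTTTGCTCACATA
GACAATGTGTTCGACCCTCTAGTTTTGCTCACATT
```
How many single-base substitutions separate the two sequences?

6

Mismatches (1-based): base 1: A→G; base 3: G→C; base 6: G→T; base 13: A→G; base 23: C→T; base 35: A→T.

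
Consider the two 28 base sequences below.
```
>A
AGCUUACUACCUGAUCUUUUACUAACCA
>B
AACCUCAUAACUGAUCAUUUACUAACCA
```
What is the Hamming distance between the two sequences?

Comparing position by position, 6 sites differ: 2 (G/A), 4 (U/C), 6 (A/C), 7 (C/A), 10 (C/A), 17 (U/A).

6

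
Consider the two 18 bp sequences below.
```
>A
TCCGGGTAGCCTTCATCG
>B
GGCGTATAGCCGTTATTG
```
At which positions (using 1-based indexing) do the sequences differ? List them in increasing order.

1, 2, 5, 6, 12, 14, 17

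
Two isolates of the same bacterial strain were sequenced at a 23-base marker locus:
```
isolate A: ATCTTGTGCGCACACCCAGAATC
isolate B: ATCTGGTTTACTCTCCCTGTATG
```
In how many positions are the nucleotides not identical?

9

Comparing position by position, 9 positions differ: 5 (T/G), 8 (G/T), 9 (C/T), 10 (G/A), 12 (A/T), 14 (A/T), 18 (A/T), 20 (A/T), 23 (C/G).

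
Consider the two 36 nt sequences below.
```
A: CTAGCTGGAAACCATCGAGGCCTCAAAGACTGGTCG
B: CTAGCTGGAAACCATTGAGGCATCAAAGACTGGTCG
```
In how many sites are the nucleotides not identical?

2

Comparing position by position, 2 sites differ: 16 (C/T), 22 (C/A).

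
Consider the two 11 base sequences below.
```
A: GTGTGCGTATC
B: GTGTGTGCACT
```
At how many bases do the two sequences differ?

4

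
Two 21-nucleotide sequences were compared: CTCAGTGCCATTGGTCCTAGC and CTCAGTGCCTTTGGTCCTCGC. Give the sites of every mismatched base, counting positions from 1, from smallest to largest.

10, 19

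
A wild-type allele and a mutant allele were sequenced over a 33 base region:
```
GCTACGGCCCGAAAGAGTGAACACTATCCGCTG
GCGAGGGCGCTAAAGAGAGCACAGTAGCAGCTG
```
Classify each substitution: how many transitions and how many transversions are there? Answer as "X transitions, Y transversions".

0 transitions, 9 transversions

Mismatches (1-based):
position 3: T→G (pyrimidine→purine, transversion)
position 5: C→G (pyrimidine→purine, transversion)
position 9: C→G (pyrimidine→purine, transversion)
position 11: G→T (purine→pyrimidine, transversion)
position 18: T→A (pyrimidine→purine, transversion)
position 20: A→C (purine→pyrimidine, transversion)
position 24: C→G (pyrimidine→purine, transversion)
position 27: T→G (pyrimidine→purine, transversion)
position 29: C→A (pyrimidine→purine, transversion)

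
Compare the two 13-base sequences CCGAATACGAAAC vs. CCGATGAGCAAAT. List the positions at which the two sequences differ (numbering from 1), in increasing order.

Differences at position 5 (A→T), position 6 (T→G), position 8 (C→G), position 9 (G→C), position 13 (C→T).

5, 6, 8, 9, 13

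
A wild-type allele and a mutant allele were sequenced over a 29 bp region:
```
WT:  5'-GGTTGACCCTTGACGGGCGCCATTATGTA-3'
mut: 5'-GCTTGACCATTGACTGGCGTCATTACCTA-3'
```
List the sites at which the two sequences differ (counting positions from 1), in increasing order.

Differences at site 2 (G→C), site 9 (C→A), site 15 (G→T), site 20 (C→T), site 26 (T→C), site 27 (G→C).

2, 9, 15, 20, 26, 27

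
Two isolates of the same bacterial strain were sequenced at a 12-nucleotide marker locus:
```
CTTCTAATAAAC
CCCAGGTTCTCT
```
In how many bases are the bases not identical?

10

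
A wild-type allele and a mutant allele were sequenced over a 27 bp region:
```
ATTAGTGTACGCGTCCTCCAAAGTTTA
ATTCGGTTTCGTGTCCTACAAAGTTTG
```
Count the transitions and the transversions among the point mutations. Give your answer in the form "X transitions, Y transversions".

2 transitions, 5 transversions

Transitions (purine↔purine or pyrimidine↔pyrimidine): 12 C→T, 27 A→G.
Transversions (purine↔pyrimidine): 4 A→C, 6 T→G, 7 G→T, 9 A→T, 18 C→A.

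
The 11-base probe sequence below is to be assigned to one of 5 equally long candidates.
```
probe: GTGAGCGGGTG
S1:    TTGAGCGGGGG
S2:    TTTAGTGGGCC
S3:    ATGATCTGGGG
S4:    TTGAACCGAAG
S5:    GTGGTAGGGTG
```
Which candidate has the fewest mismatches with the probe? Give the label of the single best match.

S1

S1 differs at 2 sites; S2 differs at 5 sites; S3 differs at 4 sites; S4 differs at 5 sites; S5 differs at 3 sites. The closest is S1.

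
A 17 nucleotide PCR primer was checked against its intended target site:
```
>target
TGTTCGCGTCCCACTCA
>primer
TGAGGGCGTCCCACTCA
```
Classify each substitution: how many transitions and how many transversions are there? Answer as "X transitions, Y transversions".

0 transitions, 3 transversions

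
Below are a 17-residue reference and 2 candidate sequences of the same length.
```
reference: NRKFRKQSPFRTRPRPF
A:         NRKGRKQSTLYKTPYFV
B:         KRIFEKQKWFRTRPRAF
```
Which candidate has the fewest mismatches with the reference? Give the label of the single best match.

B

Hamming distances to reference — A: 9; B: 6.
Smallest is B with 6 mismatches.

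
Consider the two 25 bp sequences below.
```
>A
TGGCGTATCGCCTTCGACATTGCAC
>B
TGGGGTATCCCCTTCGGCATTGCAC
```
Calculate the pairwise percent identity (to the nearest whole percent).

88%

3 positions differ (4, 10, 17), so 22 of 25 match: 22/25 = 88%.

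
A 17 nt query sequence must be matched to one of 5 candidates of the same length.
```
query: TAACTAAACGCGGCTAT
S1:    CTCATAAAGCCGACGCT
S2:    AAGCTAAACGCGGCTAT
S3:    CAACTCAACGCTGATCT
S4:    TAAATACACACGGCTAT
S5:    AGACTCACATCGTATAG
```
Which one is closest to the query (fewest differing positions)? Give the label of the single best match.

S1 differs at 9 positions; S2 differs at 2 positions; S3 differs at 5 positions; S4 differs at 3 positions; S5 differs at 9 positions. The closest is S2.

S2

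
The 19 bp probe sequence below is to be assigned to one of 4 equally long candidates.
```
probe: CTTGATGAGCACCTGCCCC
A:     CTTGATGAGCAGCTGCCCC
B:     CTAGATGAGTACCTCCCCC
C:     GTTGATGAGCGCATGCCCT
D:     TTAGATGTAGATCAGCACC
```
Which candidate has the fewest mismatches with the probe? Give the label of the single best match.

A

Hamming distances to probe — A: 1; B: 3; C: 4; D: 8.
Smallest is A with 1 mismatch.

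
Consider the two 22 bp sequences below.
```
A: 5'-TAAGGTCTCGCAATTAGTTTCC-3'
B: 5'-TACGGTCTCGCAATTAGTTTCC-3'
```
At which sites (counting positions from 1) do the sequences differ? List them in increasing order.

3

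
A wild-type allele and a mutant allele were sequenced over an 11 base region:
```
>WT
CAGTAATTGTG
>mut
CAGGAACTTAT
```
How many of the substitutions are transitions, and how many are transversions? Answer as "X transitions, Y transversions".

1 transition, 4 transversions

Transitions (purine↔purine or pyrimidine↔pyrimidine): 7 T→C.
Transversions (purine↔pyrimidine): 4 T→G, 9 G→T, 10 T→A, 11 G→T.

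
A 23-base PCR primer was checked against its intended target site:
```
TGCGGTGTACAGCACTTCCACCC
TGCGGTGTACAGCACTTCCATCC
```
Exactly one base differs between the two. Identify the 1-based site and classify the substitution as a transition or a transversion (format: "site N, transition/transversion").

The sequences differ only at site 21: C→T (pyrimidine→pyrimidine), a transition.

site 21, transition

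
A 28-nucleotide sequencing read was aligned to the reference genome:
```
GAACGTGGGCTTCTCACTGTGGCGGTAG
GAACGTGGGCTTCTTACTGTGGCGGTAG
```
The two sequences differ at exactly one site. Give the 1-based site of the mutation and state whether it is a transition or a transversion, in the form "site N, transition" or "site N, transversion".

site 15, transition

The sequences differ only at site 15: C→T (pyrimidine→pyrimidine), a transition.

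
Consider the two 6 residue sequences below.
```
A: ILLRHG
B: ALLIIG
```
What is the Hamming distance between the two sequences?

Mismatches (1-based): position 1: I→A; position 4: R→I; position 5: H→I.

3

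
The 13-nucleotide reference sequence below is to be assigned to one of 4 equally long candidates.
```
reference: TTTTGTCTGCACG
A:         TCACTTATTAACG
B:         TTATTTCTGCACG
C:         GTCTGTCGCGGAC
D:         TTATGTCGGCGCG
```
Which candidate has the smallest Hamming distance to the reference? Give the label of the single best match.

A differs at 7 positions; B differs at 2 positions; C differs at 8 positions; D differs at 3 positions. The closest is B.

B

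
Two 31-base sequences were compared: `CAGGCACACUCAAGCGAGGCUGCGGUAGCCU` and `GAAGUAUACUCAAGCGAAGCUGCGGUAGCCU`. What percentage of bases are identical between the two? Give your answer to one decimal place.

83.9%

5 positions differ (1, 3, 5, 7, 18), so 26 of 31 match: 26/31 = 83.87%.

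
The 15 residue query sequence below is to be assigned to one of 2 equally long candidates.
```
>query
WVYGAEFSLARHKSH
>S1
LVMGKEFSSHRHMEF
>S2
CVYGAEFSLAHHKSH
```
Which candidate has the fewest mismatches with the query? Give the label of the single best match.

Hamming distances to query — S1: 8; S2: 2.
Smallest is S2 with 2 mismatches.

S2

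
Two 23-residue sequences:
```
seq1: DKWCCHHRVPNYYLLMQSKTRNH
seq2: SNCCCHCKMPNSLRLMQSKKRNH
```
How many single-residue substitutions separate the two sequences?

10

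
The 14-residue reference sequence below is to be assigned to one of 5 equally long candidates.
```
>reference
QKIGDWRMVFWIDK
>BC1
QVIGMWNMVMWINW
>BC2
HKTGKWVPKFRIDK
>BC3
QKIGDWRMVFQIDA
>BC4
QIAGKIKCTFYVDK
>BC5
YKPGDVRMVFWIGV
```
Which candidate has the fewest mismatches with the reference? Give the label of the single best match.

BC1 differs at 6 residues; BC2 differs at 7 residues; BC3 differs at 2 residues; BC4 differs at 9 residues; BC5 differs at 5 residues. The closest is BC3.

BC3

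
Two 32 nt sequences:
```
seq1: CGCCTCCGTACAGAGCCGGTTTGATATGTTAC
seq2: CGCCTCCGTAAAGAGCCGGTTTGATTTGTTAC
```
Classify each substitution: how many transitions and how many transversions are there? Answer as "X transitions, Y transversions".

0 transitions, 2 transversions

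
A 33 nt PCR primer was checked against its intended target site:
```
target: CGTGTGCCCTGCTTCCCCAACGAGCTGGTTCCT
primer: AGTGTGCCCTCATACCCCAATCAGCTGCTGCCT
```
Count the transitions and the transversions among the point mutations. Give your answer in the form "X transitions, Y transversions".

1 transition, 7 transversions

Mismatches (1-based):
site 1: C→A (pyrimidine→purine, transversion)
site 11: G→C (purine→pyrimidine, transversion)
site 12: C→A (pyrimidine→purine, transversion)
site 14: T→A (pyrimidine→purine, transversion)
site 21: C→T (pyrimidine→pyrimidine, transition)
site 22: G→C (purine→pyrimidine, transversion)
site 28: G→C (purine→pyrimidine, transversion)
site 30: T→G (pyrimidine→purine, transversion)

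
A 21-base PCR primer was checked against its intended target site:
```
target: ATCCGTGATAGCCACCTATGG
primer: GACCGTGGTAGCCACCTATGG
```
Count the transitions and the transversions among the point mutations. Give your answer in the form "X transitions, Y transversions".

2 transitions, 1 transversion

Transitions (purine↔purine or pyrimidine↔pyrimidine): 1 A→G, 8 A→G.
Transversions (purine↔pyrimidine): 2 T→A.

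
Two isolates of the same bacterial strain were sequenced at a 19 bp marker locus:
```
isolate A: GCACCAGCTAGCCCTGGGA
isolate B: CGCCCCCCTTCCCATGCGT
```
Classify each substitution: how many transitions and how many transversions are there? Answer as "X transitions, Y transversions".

0 transitions, 10 transversions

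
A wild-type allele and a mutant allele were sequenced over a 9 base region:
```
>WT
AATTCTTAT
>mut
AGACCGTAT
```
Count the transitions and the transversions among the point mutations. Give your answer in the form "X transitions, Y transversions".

2 transitions, 2 transversions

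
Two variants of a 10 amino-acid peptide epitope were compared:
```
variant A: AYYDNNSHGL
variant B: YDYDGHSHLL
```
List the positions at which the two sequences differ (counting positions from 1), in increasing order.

Differences at position 1 (A→Y), position 2 (Y→D), position 5 (N→G), position 6 (N→H), position 9 (G→L).

1, 2, 5, 6, 9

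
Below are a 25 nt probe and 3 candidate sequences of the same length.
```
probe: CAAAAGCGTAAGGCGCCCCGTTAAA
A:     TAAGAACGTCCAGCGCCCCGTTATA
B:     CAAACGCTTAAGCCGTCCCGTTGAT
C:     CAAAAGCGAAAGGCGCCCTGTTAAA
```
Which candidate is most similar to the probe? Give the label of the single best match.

C

Hamming distances to probe — A: 7; B: 6; C: 2.
Smallest is C with 2 mismatches.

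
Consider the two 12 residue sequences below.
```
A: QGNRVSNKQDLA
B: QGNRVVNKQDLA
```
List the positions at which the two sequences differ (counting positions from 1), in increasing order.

Scanning 1-based: 6: S/V.

6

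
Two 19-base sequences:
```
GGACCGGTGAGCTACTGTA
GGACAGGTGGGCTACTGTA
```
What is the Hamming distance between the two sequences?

2

The sequences differ at sites 5, 10 (1-based) — 2 in total.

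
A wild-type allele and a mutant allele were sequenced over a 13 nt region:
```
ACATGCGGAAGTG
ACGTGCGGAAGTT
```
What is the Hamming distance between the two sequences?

2

Comparing position by position, 2 sites differ: 3 (A/G), 13 (G/T).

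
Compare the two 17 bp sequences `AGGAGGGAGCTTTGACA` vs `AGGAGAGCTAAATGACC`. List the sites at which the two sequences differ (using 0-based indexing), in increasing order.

5, 7, 8, 9, 10, 11, 16

Differences at site 5 (G→A), site 7 (A→C), site 8 (G→T), site 9 (C→A), site 10 (T→A), site 11 (T→A), site 16 (A→C).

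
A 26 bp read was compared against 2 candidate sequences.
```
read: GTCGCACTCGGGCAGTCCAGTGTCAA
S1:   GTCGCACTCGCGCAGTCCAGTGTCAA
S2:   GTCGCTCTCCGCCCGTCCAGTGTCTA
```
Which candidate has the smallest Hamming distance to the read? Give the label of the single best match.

S1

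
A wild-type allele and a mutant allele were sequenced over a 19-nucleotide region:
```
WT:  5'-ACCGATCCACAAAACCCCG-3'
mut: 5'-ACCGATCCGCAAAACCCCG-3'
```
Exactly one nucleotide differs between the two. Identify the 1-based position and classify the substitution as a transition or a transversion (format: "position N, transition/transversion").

Position 9 changes A→G. A is a purine and G is a purine, so this is a transition.

position 9, transition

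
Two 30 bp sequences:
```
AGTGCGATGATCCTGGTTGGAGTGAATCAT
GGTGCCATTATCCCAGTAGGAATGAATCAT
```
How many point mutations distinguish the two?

7

The sequences differ at bases 1, 6, 9, 14, 15, 18, 22 (1-based) — 7 in total.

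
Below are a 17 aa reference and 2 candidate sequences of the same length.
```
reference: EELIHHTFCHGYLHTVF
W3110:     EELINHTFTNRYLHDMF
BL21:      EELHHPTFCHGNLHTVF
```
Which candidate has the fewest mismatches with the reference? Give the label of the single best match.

W3110 differs at 6 residues; BL21 differs at 3 residues. The closest is BL21.

BL21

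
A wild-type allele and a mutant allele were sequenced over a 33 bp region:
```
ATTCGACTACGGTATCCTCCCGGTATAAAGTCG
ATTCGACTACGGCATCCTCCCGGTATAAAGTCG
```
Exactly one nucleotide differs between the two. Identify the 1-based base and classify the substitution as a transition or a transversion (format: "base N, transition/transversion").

Base 13 changes T→C. T is a pyrimidine and C is a pyrimidine, so this is a transition.

base 13, transition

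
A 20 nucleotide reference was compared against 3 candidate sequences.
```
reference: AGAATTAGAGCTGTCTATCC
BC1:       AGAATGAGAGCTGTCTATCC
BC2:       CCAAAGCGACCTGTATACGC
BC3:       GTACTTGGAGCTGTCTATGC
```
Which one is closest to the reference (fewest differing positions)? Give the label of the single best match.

Hamming distances to reference — BC1: 1; BC2: 9; BC3: 5.
Smallest is BC1 with 1 mismatch.

BC1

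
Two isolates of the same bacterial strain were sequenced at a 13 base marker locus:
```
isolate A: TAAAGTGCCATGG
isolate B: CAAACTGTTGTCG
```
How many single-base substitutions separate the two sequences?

The sequences differ at bases 1, 5, 8, 9, 10, 12 (1-based) — 6 in total.

6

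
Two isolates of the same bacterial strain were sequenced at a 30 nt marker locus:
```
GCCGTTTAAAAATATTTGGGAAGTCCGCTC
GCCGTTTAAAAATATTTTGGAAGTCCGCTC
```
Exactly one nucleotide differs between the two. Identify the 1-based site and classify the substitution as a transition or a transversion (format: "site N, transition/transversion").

Site 18 changes G→T. G is a purine and T is a pyrimidine, so this is a transversion.

site 18, transversion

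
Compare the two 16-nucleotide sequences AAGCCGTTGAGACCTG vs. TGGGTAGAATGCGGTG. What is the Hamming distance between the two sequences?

12

The sequences differ at sites 1, 2, 4, 5, 6, 7, 8, 9, 10, 12, 13, 14 (1-based) — 12 in total.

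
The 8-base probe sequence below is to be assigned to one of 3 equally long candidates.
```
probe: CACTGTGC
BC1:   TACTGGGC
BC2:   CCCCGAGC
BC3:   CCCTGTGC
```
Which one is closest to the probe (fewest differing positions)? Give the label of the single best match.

BC1 differs at 2 positions; BC2 differs at 3 positions; BC3 differs at 1 position. The closest is BC3.

BC3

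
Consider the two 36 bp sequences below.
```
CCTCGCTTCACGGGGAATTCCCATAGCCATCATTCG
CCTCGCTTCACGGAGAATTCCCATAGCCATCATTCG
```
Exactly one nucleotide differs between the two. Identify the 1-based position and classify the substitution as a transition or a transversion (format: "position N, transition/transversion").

position 14, transition

Position 14 changes G→A. G is a purine and A is a purine, so this is a transition.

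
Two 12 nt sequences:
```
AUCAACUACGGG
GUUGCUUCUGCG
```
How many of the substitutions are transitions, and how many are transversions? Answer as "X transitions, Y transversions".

5 transitions, 3 transversions

Transitions (purine↔purine or pyrimidine↔pyrimidine): 1 A→G, 3 C→U, 4 A→G, 6 C→U, 9 C→U.
Transversions (purine↔pyrimidine): 5 A→C, 8 A→C, 11 G→C.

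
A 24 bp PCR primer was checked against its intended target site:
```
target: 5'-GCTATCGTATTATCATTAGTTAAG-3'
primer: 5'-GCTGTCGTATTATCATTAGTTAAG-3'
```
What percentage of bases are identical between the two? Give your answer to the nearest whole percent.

96%

1 position differs (4), so 23 of 24 match: 23/24 = 95.83%.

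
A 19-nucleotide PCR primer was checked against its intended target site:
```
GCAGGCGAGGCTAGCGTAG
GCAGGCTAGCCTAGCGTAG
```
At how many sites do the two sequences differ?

2

Mismatches (1-based): site 7: G→T; site 10: G→C.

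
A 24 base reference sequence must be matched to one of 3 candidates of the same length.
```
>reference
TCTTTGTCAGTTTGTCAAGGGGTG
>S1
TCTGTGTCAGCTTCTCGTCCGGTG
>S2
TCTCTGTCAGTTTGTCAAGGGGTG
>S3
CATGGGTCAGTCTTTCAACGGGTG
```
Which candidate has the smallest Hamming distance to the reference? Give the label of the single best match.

S1 differs at 7 positions; S2 differs at 1 position; S3 differs at 7 positions. The closest is S2.

S2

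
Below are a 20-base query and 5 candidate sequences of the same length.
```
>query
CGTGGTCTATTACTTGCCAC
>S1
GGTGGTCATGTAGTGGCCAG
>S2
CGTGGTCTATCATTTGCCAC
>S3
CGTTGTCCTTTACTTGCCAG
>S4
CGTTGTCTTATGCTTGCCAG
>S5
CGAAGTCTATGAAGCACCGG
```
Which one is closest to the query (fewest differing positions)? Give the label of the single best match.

Hamming distances to query — S1: 7; S2: 2; S3: 4; S4: 5; S5: 9.
Smallest is S2 with 2 mismatches.

S2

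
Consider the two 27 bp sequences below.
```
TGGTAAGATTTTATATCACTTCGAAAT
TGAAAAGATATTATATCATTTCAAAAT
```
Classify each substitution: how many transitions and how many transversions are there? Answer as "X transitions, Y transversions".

3 transitions, 2 transversions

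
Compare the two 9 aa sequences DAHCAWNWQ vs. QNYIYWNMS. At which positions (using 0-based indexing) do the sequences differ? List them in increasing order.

0, 1, 2, 3, 4, 7, 8

Scanning 0-based: 0: D/Q; 1: A/N; 2: H/Y; 3: C/I; 4: A/Y; 7: W/M; 8: Q/S.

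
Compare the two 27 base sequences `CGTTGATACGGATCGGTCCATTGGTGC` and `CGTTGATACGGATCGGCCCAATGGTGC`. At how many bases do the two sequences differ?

Comparing position by position, 2 bases differ: 17 (T/C), 21 (T/A).

2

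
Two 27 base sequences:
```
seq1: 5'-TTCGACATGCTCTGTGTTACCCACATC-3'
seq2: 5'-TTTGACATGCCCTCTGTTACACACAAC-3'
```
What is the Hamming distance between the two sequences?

5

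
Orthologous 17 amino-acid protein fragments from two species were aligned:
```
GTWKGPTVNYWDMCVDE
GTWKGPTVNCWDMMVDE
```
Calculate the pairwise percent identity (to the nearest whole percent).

2 positions differ (10, 14), so 15 of 17 match: 15/17 = 88.24%.

88%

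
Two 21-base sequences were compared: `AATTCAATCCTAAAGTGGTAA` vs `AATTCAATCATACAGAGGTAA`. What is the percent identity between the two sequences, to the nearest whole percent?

3 positions differ (10, 13, 16), so 18 of 21 match: 18/21 = 85.71%.

86%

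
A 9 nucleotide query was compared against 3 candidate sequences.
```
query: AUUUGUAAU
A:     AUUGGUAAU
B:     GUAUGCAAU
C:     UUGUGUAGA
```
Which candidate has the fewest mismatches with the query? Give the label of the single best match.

A differs at 1 position; B differs at 3 positions; C differs at 4 positions. The closest is A.

A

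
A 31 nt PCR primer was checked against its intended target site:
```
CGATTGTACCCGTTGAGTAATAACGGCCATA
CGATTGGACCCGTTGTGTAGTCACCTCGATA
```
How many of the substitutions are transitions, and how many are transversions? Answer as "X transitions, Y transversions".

1 transition, 6 transversions

Mismatches (1-based):
site 7: T→G (pyrimidine→purine, transversion)
site 16: A→T (purine→pyrimidine, transversion)
site 20: A→G (purine→purine, transition)
site 22: A→C (purine→pyrimidine, transversion)
site 25: G→C (purine→pyrimidine, transversion)
site 26: G→T (purine→pyrimidine, transversion)
site 28: C→G (pyrimidine→purine, transversion)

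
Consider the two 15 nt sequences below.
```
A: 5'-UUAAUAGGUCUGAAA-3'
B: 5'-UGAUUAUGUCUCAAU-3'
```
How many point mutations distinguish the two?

Mismatches (1-based): base 2: U→G; base 4: A→U; base 7: G→U; base 12: G→C; base 15: A→U.

5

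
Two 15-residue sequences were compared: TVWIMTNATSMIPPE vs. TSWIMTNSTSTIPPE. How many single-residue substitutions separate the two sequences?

3

Comparing position by position, 3 positions differ: 2 (V/S), 8 (A/S), 11 (M/T).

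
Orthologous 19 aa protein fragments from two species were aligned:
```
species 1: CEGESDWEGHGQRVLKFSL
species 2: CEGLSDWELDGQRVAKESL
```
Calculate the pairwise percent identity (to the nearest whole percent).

5 positions differ (4, 9, 10, 15, 17), so 14 of 19 match: 14/19 = 73.68%.

74%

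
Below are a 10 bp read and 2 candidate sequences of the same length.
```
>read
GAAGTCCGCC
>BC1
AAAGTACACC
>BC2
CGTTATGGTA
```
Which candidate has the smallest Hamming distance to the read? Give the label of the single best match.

BC1 differs at 3 sites; BC2 differs at 9 sites. The closest is BC1.

BC1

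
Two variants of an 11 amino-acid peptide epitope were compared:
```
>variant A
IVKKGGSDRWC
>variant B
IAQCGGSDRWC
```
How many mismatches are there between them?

3

The sequences differ at positions 2, 3, 4 (1-based) — 3 in total.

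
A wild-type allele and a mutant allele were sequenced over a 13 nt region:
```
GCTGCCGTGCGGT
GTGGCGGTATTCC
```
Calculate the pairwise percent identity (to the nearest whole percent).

8 positions differ (2, 3, 6, 9, 10, 11, 12, 13), so 5 of 13 match: 5/13 = 38.46%.

38%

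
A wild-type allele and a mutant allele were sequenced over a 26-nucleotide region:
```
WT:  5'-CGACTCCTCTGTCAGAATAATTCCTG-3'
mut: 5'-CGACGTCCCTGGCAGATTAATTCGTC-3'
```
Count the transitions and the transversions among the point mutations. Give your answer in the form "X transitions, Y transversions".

2 transitions, 5 transversions

Transitions (purine↔purine or pyrimidine↔pyrimidine): 6 C→T, 8 T→C.
Transversions (purine↔pyrimidine): 5 T→G, 12 T→G, 17 A→T, 24 C→G, 26 G→C.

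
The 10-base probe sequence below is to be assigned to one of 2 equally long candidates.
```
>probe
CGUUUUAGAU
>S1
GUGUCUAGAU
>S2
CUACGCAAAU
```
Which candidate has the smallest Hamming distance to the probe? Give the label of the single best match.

S1

S1 differs at 4 bases; S2 differs at 6 bases. The closest is S1.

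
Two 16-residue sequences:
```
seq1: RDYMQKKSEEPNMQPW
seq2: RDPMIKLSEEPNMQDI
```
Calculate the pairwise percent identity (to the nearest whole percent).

69%

Mismatches at positions 3, 5, 7, 15, 16 (1-based): 5 of 16.
Identical positions: 11/16 = 68.75% → 69%.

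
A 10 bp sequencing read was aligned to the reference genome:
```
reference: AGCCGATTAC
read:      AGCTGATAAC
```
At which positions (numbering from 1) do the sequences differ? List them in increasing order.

Scanning 1-based: 4: C/T; 8: T/A.

4, 8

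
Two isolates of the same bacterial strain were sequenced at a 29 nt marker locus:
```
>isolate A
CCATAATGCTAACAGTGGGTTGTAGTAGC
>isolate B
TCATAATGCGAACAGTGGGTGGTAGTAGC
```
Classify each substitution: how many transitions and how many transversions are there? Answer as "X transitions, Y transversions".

1 transition, 2 transversions

Transitions (purine↔purine or pyrimidine↔pyrimidine): 1 C→T.
Transversions (purine↔pyrimidine): 10 T→G, 21 T→G.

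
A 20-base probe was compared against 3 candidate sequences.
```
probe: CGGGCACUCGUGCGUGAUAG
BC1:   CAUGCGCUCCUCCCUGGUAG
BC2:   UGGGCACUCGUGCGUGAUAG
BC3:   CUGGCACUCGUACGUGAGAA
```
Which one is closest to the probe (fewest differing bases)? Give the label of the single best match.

BC2

Hamming distances to probe — BC1: 7; BC2: 1; BC3: 4.
Smallest is BC2 with 1 mismatch.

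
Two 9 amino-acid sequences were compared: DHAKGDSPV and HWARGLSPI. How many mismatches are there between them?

5

Comparing position by position, 5 residues differ: 1 (D/H), 2 (H/W), 4 (K/R), 6 (D/L), 9 (V/I).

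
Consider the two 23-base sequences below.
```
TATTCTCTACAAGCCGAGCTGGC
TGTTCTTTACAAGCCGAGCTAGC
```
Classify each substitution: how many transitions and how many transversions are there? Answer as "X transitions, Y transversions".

3 transitions, 0 transversions

Transitions (purine↔purine or pyrimidine↔pyrimidine): 2 A→G, 7 C→T, 21 G→A.
Transversions (purine↔pyrimidine): none.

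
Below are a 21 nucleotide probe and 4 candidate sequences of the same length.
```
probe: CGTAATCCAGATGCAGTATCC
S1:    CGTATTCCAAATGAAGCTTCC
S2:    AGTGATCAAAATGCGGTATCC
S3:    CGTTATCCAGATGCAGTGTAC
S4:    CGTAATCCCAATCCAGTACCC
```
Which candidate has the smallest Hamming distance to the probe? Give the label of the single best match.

Hamming distances to probe — S1: 5; S2: 5; S3: 3; S4: 4.
Smallest is S3 with 3 mismatches.

S3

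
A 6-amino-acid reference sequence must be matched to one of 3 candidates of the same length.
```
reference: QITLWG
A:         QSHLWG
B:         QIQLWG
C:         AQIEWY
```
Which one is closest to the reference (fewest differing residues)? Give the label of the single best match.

B

A differs at 2 residues; B differs at 1 residue; C differs at 5 residues. The closest is B.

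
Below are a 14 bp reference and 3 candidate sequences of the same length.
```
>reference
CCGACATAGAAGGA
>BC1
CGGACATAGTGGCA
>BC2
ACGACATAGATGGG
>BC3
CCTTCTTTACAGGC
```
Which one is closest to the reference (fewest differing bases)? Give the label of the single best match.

BC1 differs at 4 bases; BC2 differs at 3 bases; BC3 differs at 7 bases. The closest is BC2.

BC2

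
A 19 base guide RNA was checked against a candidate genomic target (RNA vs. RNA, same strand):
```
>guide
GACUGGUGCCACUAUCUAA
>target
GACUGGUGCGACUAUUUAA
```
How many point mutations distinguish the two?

2

Mismatches (1-based): position 10: C→G; position 16: C→U.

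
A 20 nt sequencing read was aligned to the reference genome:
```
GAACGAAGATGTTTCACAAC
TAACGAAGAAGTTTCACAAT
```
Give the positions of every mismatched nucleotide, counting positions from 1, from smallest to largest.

Differences at position 1 (G→T), position 10 (T→A), position 20 (C→T).

1, 10, 20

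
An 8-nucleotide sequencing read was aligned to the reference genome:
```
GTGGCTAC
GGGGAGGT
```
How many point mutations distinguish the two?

The sequences differ at positions 2, 5, 6, 7, 8 (1-based) — 5 in total.

5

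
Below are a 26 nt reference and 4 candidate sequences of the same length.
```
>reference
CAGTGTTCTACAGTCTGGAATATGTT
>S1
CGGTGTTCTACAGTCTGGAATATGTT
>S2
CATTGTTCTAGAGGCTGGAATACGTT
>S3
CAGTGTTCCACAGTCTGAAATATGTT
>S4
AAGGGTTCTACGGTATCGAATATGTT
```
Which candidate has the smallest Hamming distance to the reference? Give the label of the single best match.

S1 differs at 1 site; S2 differs at 4 sites; S3 differs at 2 sites; S4 differs at 5 sites. The closest is S1.

S1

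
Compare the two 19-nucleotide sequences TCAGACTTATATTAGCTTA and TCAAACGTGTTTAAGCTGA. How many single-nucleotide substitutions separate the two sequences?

6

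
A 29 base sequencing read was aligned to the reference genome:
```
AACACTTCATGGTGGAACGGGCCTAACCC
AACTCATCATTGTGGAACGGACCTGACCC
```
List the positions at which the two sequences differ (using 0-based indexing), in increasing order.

3, 5, 10, 20, 24

Differences at position 3 (A→T), position 5 (T→A), position 10 (G→T), position 20 (G→A), position 24 (A→G).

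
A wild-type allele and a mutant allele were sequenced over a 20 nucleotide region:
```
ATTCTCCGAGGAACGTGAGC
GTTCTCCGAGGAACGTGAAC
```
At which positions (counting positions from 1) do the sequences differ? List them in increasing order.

1, 19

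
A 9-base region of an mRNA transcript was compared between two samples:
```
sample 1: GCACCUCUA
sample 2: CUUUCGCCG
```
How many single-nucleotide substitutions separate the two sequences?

7

Comparing position by position, 7 bases differ: 1 (G/C), 2 (C/U), 3 (A/U), 4 (C/U), 6 (U/G), 8 (U/C), 9 (A/G).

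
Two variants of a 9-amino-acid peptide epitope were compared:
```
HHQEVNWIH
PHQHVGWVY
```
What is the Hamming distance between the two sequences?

5

Mismatches (1-based): residue 1: H→P; residue 4: E→H; residue 6: N→G; residue 8: I→V; residue 9: H→Y.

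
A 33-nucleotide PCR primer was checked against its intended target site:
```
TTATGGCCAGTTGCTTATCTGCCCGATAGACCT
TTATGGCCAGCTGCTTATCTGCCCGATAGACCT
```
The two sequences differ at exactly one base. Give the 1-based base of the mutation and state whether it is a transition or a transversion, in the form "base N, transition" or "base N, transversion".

Base 11 changes T→C. T is a pyrimidine and C is a pyrimidine, so this is a transition.

base 11, transition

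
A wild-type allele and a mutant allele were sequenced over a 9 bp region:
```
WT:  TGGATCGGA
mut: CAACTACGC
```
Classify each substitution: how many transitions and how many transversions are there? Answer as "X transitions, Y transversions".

3 transitions, 4 transversions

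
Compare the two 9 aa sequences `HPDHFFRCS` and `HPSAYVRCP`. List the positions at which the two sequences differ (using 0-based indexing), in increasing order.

Scanning 0-based: 2: D/S; 3: H/A; 4: F/Y; 5: F/V; 8: S/P.

2, 3, 4, 5, 8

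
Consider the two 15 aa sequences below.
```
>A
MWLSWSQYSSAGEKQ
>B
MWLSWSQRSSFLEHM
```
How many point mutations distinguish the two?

5

Comparing position by position, 5 positions differ: 8 (Y/R), 11 (A/F), 12 (G/L), 14 (K/H), 15 (Q/M).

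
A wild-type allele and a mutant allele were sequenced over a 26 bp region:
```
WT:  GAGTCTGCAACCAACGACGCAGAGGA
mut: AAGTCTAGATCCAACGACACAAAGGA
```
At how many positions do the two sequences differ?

6

The sequences differ at positions 1, 7, 8, 10, 19, 22 (1-based) — 6 in total.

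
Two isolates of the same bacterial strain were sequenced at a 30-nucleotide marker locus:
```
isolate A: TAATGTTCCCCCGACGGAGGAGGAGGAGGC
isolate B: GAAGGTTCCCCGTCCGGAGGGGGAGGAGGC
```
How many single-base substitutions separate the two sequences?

6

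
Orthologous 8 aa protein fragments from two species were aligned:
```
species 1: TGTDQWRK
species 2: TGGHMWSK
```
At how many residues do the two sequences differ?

4

Mismatches (1-based): residue 3: T→G; residue 4: D→H; residue 5: Q→M; residue 7: R→S.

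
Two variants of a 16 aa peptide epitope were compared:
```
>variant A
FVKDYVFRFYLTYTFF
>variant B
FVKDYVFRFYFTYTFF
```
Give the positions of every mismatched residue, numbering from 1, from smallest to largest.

Differences at position 11 (L→F).

11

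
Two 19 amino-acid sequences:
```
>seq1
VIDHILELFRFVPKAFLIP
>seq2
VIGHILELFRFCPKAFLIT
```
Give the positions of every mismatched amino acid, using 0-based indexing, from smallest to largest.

2, 11, 18

Differences at position 2 (D→G), position 11 (V→C), position 18 (P→T).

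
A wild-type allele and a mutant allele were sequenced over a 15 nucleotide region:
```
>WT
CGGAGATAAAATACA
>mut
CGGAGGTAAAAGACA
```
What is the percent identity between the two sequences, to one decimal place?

86.7%

Mismatches at positions 6, 12 (1-based): 2 of 15.
Identical positions: 13/15 = 86.67% → 86.7%.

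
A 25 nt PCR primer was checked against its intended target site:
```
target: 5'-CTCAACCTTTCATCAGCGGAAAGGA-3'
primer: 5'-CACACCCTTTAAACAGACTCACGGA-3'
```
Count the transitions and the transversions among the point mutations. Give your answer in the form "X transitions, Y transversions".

0 transitions, 9 transversions

Transitions (purine↔purine or pyrimidine↔pyrimidine): none.
Transversions (purine↔pyrimidine): 2 T→A, 5 A→C, 11 C→A, 13 T→A, 17 C→A, 18 G→C, 19 G→T, 20 A→C, 22 A→C.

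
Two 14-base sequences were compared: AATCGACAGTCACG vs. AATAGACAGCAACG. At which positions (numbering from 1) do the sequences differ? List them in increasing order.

4, 10, 11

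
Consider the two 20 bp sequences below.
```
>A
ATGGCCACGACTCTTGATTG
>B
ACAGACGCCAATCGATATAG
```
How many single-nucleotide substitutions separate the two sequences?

10

The sequences differ at bases 2, 3, 5, 7, 9, 11, 14, 15, 16, 19 (1-based) — 10 in total.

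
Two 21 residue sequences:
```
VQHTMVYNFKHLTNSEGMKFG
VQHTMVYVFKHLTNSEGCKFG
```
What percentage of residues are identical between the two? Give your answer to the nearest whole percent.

90%

2 positions differ (8, 18), so 19 of 21 match: 19/21 = 90.48%.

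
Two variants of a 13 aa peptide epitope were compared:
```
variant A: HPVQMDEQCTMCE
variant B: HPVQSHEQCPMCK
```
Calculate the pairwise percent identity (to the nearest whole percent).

Mismatches at positions 5, 6, 10, 13 (1-based): 4 of 13.
Identical positions: 9/13 = 69.23% → 69%.

69%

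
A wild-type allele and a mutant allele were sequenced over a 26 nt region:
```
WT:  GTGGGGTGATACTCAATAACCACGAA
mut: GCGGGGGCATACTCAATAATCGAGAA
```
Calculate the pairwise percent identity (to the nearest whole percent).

Mismatches at positions 2, 7, 8, 20, 22, 23 (1-based): 6 of 26.
Identical positions: 20/26 = 76.92% → 77%.

77%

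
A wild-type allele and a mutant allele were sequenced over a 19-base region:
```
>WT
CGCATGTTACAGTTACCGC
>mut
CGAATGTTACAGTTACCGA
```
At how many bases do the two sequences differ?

The sequences differ at bases 3, 19 (1-based) — 2 in total.

2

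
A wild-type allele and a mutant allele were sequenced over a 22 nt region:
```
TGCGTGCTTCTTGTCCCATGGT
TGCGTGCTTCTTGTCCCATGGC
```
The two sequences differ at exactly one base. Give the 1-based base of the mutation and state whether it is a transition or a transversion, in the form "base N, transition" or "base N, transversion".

The sequences differ only at base 22: T→C (pyrimidine→pyrimidine), a transition.

base 22, transition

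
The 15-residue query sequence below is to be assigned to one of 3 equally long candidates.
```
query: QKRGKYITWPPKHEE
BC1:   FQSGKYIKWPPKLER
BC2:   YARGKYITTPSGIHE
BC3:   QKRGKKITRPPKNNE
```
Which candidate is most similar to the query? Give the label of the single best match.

BC3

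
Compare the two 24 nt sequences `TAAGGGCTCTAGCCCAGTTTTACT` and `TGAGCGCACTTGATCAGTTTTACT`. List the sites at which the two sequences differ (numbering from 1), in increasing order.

2, 5, 8, 11, 13, 14

Differences at site 2 (A→G), site 5 (G→C), site 8 (T→A), site 11 (A→T), site 13 (C→A), site 14 (C→T).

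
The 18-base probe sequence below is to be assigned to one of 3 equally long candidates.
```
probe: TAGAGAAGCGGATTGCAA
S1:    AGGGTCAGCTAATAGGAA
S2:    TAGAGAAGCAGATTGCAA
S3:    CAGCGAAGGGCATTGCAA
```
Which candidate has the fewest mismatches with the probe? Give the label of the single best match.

Hamming distances to probe — S1: 9; S2: 1; S3: 4.
Smallest is S2 with 1 mismatch.

S2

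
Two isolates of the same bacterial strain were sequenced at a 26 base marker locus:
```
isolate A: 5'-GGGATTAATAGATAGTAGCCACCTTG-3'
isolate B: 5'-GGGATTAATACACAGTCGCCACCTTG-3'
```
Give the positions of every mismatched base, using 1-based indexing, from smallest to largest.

11, 13, 17

Differences at position 11 (G→C), position 13 (T→C), position 17 (A→C).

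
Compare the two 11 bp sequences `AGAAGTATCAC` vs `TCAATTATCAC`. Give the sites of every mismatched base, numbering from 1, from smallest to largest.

Scanning 1-based: 1: A/T; 2: G/C; 5: G/T.

1, 2, 5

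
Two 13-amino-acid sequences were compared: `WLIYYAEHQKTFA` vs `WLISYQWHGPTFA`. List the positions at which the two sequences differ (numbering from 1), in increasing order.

Scanning 1-based: 4: Y/S; 6: A/Q; 7: E/W; 9: Q/G; 10: K/P.

4, 6, 7, 9, 10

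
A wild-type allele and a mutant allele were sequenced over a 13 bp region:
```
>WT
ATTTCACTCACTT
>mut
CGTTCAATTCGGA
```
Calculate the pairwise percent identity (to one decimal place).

Mismatches at positions 1, 2, 7, 9, 10, 11, 12, 13 (1-based): 8 of 13.
Identical positions: 5/13 = 38.46% → 38.5%.

38.5%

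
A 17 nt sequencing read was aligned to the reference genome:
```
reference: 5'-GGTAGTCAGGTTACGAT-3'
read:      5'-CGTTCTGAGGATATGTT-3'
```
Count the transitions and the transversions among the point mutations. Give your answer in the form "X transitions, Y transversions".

Mismatches (1-based):
site 1: G→C (purine→pyrimidine, transversion)
site 4: A→T (purine→pyrimidine, transversion)
site 5: G→C (purine→pyrimidine, transversion)
site 7: C→G (pyrimidine→purine, transversion)
site 11: T→A (pyrimidine→purine, transversion)
site 14: C→T (pyrimidine→pyrimidine, transition)
site 16: A→T (purine→pyrimidine, transversion)

1 transition, 6 transversions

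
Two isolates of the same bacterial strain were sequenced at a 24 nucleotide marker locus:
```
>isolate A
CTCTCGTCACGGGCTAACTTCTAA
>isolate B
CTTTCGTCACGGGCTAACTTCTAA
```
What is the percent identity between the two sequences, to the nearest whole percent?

96%

1 position differs (3), so 23 of 24 match: 23/24 = 95.83%.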